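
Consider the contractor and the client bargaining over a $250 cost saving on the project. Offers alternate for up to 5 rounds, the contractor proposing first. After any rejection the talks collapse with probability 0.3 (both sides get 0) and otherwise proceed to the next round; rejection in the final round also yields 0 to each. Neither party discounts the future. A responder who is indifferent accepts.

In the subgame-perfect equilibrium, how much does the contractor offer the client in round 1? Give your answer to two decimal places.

Round 5 (the contractor proposes): rejection yields 0 for the client; the contractor offers 0 and keeps 250.
Round 4 (the client proposes): rejecting gives the contractor an expected 0.7 × 250 = 175, so the client offers 175, keeping 75.
Round 3 (the contractor proposes): rejecting gives the client an expected 0.7 × 75 = 52.5. The contractor offers 52.5 and keeps 250 − 52.5 = 197.5.
Round 2 (the client proposes): rejecting gives the contractor an expected 0.7 × 197.5 = 138.25. The client offers 138.25 and keeps 250 − 138.25 = 111.75.
Round 1 (the contractor proposes): rejecting gives the client an expected 0.7 × 111.75 = 78.225. The contractor offers 78.225 and keeps 250 − 78.225 = 171.775.

78.23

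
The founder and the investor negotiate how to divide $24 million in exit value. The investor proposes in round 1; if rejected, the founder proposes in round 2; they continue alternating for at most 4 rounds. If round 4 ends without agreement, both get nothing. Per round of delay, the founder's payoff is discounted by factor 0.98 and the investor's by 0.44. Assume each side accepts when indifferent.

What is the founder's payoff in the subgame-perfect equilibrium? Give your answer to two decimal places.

23.31

Solve by backward induction from round 4.
Round 4 (the founder proposes): the investor will accept anything ≥ 0, so the founder offers 0 and keeps 24.
Round 3 (the investor proposes): the founder can get 24 next round, worth 0.98 × 24 = 23.52 now; the investor offers that and keeps 0.48.
Round 2 (the founder proposes): the investor can get 0.48 next round, worth 0.44 × 0.48 = 0.2112 now, so the founder offers 0.2112, keeping 23.7888.
Round 1 (the investor proposes): the founder can get 23.7888 next round, worth 0.98 × 23.7888 = 23.313024 now; the investor offers that and keeps 0.686976.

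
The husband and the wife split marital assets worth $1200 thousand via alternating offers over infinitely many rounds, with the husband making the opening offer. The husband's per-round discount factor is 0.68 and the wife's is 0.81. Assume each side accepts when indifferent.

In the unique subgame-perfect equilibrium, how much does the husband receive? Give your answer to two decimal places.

When the husband proposes, the wife accepts any offer worth at least 0.81 times what the wife would get by proposing next round; and vice versa.
This gives x = 1200 − 0.81y and y = 1200 − 0.68x, where x and y are each side's share when it proposes.
Hence (1 − 0.81·0.68)x = 1200(1 − 0.81), i.e. 0.4492·x = 228.
x ≈ 507.5690; the wife's share is 1200 − x ≈ 692.4310.

507.57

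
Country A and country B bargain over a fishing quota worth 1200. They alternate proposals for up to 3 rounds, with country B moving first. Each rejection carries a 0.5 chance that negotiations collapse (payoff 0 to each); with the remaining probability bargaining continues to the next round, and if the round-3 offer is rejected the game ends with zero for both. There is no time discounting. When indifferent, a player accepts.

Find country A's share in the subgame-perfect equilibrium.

300

Round 3 (country B proposes): rejection yields 0 for country A; country B offers 0 and keeps 1200.
Round 2 (country A proposes): rejecting gives country B an expected 0.5 × 1200 = 600. Country A offers 600 and keeps 1200 − 600 = 600.
Round 1 (country B proposes): rejecting gives country A an expected 0.5 × 600 = 300; country B offers that and keeps 900.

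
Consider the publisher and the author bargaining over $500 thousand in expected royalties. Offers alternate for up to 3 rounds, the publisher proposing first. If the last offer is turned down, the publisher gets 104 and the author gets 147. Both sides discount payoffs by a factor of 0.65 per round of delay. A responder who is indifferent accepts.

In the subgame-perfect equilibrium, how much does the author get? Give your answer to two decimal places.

175.86

Round 3 (the publisher proposes): the author gets 147 if talks fail, so the publisher offers 147 and keeps 353.
Round 2 (the author proposes): the publisher can get 353 next round, worth 0.65 × 353 = 229.45 now. The author offers 229.45 and keeps 500 − 229.45 = 270.55.
Round 1 (the publisher proposes): the author can get 270.55 next round, worth 0.65 × 270.55 = 175.8575 now, so the publisher offers 175.8575, keeping 324.1425.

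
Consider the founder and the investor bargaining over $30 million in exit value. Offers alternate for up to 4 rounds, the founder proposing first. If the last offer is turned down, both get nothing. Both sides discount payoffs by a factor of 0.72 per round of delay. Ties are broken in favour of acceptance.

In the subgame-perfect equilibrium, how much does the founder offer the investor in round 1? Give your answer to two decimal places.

Solve by backward induction from round 4.
Round 4 (the investor proposes): the founder will accept anything ≥ 0, so the investor offers 0 and keeps 30.
Round 3 (the founder proposes): the investor can get 30 next round, worth 0.72 × 30 = 21.6 now. The founder offers 21.6 and keeps 30 − 21.6 = 8.4.
Round 2 (the investor proposes): the founder can get 8.4 next round, worth 0.72 × 8.4 = 6.048 now. The investor offers 6.048 and keeps 30 − 6.048 = 23.952.
Round 1 (the founder proposes): the investor can get 23.952 next round, worth 0.72 × 23.952 = 17.24544 now. The founder offers 17.24544 and keeps 30 − 17.24544 = 12.75456.

17.25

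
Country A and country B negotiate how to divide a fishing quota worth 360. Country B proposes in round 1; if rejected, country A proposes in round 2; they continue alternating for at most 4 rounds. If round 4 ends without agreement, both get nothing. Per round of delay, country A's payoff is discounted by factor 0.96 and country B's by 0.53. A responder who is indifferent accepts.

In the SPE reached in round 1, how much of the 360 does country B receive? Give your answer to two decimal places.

21.73

Round 4 (country A proposes): country B will accept anything ≥ 0, so country A offers 0 and keeps 360.
Round 3 (country B proposes): country A can get 360 next round, worth 0.96 × 360 = 345.6 now. Country B offers 345.6 and keeps 360 − 345.6 = 14.4.
Round 2 (country A proposes): country B can get 14.4 next round, worth 0.53 × 14.4 = 7.632 now, so country A offers 7.632, keeping 352.368.
Round 1 (country B proposes): country A can get 352.368 next round, worth 0.96 × 352.368 = 338.27328 now; country B offers that and keeps 21.72672.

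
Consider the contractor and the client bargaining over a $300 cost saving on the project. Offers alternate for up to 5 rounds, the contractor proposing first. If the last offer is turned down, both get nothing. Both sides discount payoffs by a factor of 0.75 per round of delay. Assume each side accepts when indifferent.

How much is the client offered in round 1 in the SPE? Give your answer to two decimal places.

87.89

By backward induction:
Round 5 (the contractor proposes): rejection yields 0 for the client; the contractor offers 0 and keeps 300.
Round 4 (the client proposes): the contractor can get 300 next round, worth 0.75 × 300 = 225 now; the client offers that and keeps 75.
Round 3 (the contractor proposes): the client can get 75 next round, worth 0.75 × 75 = 56.25 now. The contractor offers 56.25 and keeps 300 − 56.25 = 243.75.
Round 2 (the client proposes): the contractor can get 243.75 next round, worth 0.75 × 243.75 = 182.8125 now. The client offers 182.8125 and keeps 300 − 182.8125 = 117.1875.
Round 1 (the contractor proposes): the client can get 117.1875 next round, worth 0.75 × 117.1875 = 87.890625 now, so the contractor offers 87.890625, keeping 212.109375.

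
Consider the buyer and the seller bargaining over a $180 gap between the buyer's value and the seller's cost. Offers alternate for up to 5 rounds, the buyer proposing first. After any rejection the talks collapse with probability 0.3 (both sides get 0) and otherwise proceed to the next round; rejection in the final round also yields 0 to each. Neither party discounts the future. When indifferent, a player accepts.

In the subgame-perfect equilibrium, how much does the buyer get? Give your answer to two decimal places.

By backward induction:
Round 5 (the buyer proposes): rejection yields 0 for the seller; the buyer offers 0 and keeps 180.
Round 4 (the seller proposes): rejecting gives the buyer an expected 0.7 × 180 = 126, so the seller offers 126, keeping 54.
Round 3 (the buyer proposes): rejecting gives the seller an expected 0.7 × 54 = 37.8, so the buyer offers 37.8, keeping 142.2.
Round 2 (the seller proposes): rejecting gives the buyer an expected 0.7 × 142.2 = 99.54. The seller offers 99.54 and keeps 180 − 99.54 = 80.46.
Round 1 (the buyer proposes): rejecting gives the seller an expected 0.7 × 80.46 = 56.322. The buyer offers 56.322 and keeps 180 − 56.322 = 123.678.

123.68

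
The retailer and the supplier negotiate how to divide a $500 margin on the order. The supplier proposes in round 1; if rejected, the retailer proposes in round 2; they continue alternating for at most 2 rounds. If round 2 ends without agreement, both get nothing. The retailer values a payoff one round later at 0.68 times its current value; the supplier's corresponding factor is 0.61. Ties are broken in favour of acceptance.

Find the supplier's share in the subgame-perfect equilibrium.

160

Round 2 (the retailer proposes): rejection yields 0 for the supplier; the retailer offers 0 and keeps 500.
Round 1 (the supplier proposes): the retailer can get 500 next round, worth 0.68 × 500 = 340 now, so the supplier offers 340, keeping 160.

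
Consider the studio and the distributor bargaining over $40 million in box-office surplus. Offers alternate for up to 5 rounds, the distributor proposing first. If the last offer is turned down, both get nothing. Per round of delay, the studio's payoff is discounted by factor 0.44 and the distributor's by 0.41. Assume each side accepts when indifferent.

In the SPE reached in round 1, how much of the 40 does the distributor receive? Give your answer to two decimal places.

27.74

Round 5 (the distributor proposes): rejection yields 0 for the studio; the distributor offers 0 and keeps 40.
Round 4 (the studio proposes): the distributor can get 40 next round, worth 0.41 × 40 = 16.4 now; the studio offers that and keeps 23.6.
Round 3 (the distributor proposes): the studio can get 23.6 next round, worth 0.44 × 23.6 = 10.384 now. The distributor offers 10.384 and keeps 40 − 10.384 = 29.616.
Round 2 (the studio proposes): the distributor can get 29.616 next round, worth 0.41 × 29.616 = 12.14256 now; the studio offers that and keeps 27.85744.
Round 1 (the distributor proposes): the studio can get 27.85744 next round, worth 0.44 × 27.85744 = 12.2572736 now. The distributor offers 12.2572736 and keeps 40 − 12.2572736 = 27.7427264.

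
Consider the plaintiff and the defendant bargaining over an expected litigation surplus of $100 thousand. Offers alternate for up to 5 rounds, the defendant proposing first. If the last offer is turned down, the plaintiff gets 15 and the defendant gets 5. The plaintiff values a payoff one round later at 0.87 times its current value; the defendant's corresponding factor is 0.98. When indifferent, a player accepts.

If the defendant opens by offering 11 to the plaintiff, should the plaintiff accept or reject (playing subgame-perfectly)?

Work out the plaintiff's continuation value if the offer is rejected.
Round 5 (the defendant proposes): the plaintiff gets 15 if talks fail, so the defendant offers 15 and keeps 85.
Round 4 (the plaintiff proposes): the defendant can get 85 next round, worth 0.98 × 85 = 83.3 now. The plaintiff offers 83.3 and keeps 100 − 83.3 = 16.7.
Round 3 (the defendant proposes): the plaintiff can get 16.7 next round, worth 0.87 × 16.7 = 14.529 now, so the defendant offers 14.529, keeping 85.471.
Round 2 (the plaintiff proposes): the defendant can get 85.471 next round, worth 0.98 × 85.471 = 83.76158 now; the plaintiff offers that and keeps 16.23842.
So by rejecting in round 1, the plaintiff gets 16.23842 next round, worth 0.87 × 16.23842 = 14.1274254 now.
Offer 11 < 14.1274254, so the plaintiff rejects.

Reject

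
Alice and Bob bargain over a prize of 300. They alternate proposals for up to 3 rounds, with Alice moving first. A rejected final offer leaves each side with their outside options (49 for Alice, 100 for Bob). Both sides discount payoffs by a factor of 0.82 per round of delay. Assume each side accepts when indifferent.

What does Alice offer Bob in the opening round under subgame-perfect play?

Solve by backward induction from round 3.
Round 3 (Alice proposes): Bob gets 100 if talks fail, so Alice offers 100 and keeps 200.
Round 2 (Bob proposes): Alice can get 200 next round, worth 0.82 × 200 = 164 now; Bob offers that and keeps 136.
Round 1 (Alice proposes): Bob can get 136 next round, worth 0.82 × 136 = 111.52 now, so Alice offers 111.52, keeping 188.48.

111.52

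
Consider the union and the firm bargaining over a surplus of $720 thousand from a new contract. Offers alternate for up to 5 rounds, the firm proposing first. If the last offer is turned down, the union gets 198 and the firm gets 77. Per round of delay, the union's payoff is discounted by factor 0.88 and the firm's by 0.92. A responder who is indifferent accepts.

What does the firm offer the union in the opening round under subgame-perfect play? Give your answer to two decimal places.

Round 5 (the firm proposes): the union gets 198 if talks fail, so the firm offers 198 and keeps 522.
Round 4 (the union proposes): the firm can get 522 next round, worth 0.92 × 522 = 480.24 now; the union offers that and keeps 239.76.
Round 3 (the firm proposes): the union can get 239.76 next round, worth 0.88 × 239.76 = 210.9888 now. The firm offers 210.9888 and keeps 720 − 210.9888 = 509.0112.
Round 2 (the union proposes): the firm can get 509.0112 next round, worth 0.92 × 509.0112 = 468.290304 now, so the union offers 468.290304, keeping 251.709696.
Round 1 (the firm proposes): the union can get 251.709696 next round, worth 0.88 × 251.709696 = 221.50453248 now. The firm offers 221.50453248 and keeps 720 − 221.50453248 = 498.49546752.

221.50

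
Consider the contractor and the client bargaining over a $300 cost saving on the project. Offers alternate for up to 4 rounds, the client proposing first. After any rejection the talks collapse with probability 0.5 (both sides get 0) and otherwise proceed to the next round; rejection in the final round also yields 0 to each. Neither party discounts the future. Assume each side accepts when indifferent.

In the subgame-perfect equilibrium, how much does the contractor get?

Round 4 (the contractor proposes): rejection yields 0 for the client; the contractor offers 0 and keeps 300.
Round 3 (the client proposes): rejecting gives the contractor an expected 0.5 × 300 = 150, so the client offers 150, keeping 150.
Round 2 (the contractor proposes): rejecting gives the client an expected 0.5 × 150 = 75; the contractor offers that and keeps 225.
Round 1 (the client proposes): rejecting gives the contractor an expected 0.5 × 225 = 112.5, so the client offers 112.5, keeping 187.5.

112.5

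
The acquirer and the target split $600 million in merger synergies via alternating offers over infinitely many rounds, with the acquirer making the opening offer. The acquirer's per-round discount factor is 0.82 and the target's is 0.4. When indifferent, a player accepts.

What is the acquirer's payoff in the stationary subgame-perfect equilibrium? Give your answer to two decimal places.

535.71

When the acquirer proposes, the target accepts any offer worth at least 0.4 times what the target would get by proposing next round; and vice versa.
This gives x = 600 − 0.4y and y = 600 − 0.82x, where x and y are each side's share when it proposes.
Hence (1 − 0.4·0.82)x = 600(1 − 0.4), i.e. 0.672·x = 360.
x ≈ 535.7143; the target's share is 600 − x ≈ 64.2857.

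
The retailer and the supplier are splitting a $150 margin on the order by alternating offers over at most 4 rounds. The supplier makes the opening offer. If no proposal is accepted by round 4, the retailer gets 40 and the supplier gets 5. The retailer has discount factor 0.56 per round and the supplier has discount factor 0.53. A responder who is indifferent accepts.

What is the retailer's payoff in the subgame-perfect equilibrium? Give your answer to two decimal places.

63.58

Round 4 (the retailer proposes): the supplier gets 5 if talks fail, so the retailer offers 5 and keeps 145.
Round 3 (the supplier proposes): the retailer can get 145 next round, worth 0.56 × 145 = 81.2 now. The supplier offers 81.2 and keeps 150 − 81.2 = 68.8.
Round 2 (the retailer proposes): the supplier can get 68.8 next round, worth 0.53 × 68.8 = 36.464 now. The retailer offers 36.464 and keeps 150 − 36.464 = 113.536.
Round 1 (the supplier proposes): the retailer can get 113.536 next round, worth 0.56 × 113.536 = 63.58016 now. The supplier offers 63.58016 and keeps 150 − 63.58016 = 86.41984.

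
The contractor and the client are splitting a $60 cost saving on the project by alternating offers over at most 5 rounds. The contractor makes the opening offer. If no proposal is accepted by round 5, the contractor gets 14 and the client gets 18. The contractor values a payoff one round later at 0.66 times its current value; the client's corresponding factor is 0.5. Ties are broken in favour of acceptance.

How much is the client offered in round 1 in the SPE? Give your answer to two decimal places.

15.53

Round 5 (the contractor proposes): the client gets 18 if talks fail, so the contractor offers 18 and keeps 42.
Round 4 (the client proposes): the contractor can get 42 next round, worth 0.66 × 42 = 27.72 now; the client offers that and keeps 32.28.
Round 3 (the contractor proposes): the client can get 32.28 next round, worth 0.5 × 32.28 = 16.14 now. The contractor offers 16.14 and keeps 60 − 16.14 = 43.86.
Round 2 (the client proposes): the contractor can get 43.86 next round, worth 0.66 × 43.86 = 28.9476 now. The client offers 28.9476 and keeps 60 − 28.9476 = 31.0524.
Round 1 (the contractor proposes): the client can get 31.0524 next round, worth 0.5 × 31.0524 = 15.5262 now, so the contractor offers 15.5262, keeping 44.4738.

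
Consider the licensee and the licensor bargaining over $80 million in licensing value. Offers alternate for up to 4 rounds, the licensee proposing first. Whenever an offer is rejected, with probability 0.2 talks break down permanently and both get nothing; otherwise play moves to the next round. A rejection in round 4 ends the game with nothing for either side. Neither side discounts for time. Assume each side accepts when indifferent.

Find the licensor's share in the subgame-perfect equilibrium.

Round 4 (the licensor proposes): rejection yields 0 for the licensee; the licensor offers 0 and keeps 80.
Round 3 (the licensee proposes): rejecting gives the licensor an expected 0.8 × 80 = 64. The licensee offers 64 and keeps 80 − 64 = 16.
Round 2 (the licensor proposes): rejecting gives the licensee an expected 0.8 × 16 = 12.8. The licensor offers 12.8 and keeps 80 − 12.8 = 67.2.
Round 1 (the licensee proposes): rejecting gives the licensor an expected 0.8 × 67.2 = 53.76, so the licensee offers 53.76, keeping 26.24.

53.76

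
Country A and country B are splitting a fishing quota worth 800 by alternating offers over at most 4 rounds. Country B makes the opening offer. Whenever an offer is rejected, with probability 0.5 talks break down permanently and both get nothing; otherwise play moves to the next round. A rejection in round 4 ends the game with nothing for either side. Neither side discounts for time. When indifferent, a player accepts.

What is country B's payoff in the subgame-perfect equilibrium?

500

Round 4 (country A proposes): rejection yields 0 for country B; country A offers 0 and keeps 800.
Round 3 (country B proposes): rejecting gives country A an expected 0.5 × 800 = 400, so country B offers 400, keeping 400.
Round 2 (country A proposes): rejecting gives country B an expected 0.5 × 400 = 200. Country A offers 200 and keeps 800 − 200 = 600.
Round 1 (country B proposes): rejecting gives country A an expected 0.5 × 600 = 300. Country B offers 300 and keeps 800 − 300 = 500.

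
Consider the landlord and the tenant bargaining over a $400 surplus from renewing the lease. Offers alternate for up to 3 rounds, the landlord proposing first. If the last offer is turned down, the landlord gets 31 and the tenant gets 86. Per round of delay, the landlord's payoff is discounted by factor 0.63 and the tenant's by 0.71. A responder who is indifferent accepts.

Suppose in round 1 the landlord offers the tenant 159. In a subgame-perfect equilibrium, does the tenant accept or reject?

Round 3 (the landlord proposes): the tenant gets 86 if talks fail, so the landlord offers 86 and keeps 314.
Round 2 (the tenant proposes): the landlord can get 314 next round, worth 0.63 × 314 = 197.82 now, so the tenant offers 197.82, keeping 202.18.
So by rejecting in round 1, the tenant gets 202.18 next round, worth 0.71 × 202.18 = 143.5478 now.
Offer 159 ≥ 143.5478, so the tenant accepts.

Accept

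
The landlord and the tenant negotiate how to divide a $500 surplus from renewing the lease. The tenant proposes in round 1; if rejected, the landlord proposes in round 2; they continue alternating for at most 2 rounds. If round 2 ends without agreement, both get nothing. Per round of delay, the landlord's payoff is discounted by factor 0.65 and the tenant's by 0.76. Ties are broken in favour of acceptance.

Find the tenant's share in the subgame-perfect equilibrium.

175

Round 2 (the landlord proposes): rejection yields 0 for the tenant; the landlord offers 0 and keeps 500.
Round 1 (the tenant proposes): the landlord can get 500 next round, worth 0.65 × 500 = 325 now. The tenant offers 325 and keeps 500 − 325 = 175.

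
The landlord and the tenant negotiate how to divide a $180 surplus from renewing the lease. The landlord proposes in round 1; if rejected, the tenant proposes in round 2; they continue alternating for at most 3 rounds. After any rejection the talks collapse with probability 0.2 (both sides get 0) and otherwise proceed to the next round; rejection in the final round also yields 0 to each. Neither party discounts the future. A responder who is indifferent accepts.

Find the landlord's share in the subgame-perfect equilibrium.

Round 3 (the landlord proposes): rejection yields 0 for the tenant; the landlord offers 0 and keeps 180.
Round 2 (the tenant proposes): rejecting gives the landlord an expected 0.8 × 180 = 144. The tenant offers 144 and keeps 180 − 144 = 36.
Round 1 (the landlord proposes): rejecting gives the tenant an expected 0.8 × 36 = 28.8, so the landlord offers 28.8, keeping 151.2.

151.2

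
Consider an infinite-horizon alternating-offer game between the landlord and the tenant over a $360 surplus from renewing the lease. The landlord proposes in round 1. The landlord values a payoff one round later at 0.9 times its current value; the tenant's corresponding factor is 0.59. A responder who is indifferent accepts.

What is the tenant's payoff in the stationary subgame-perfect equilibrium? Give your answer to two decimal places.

45.29

In a stationary SPE each proposer offers the other exactly their discounted continuation value.
If the landlord keeps x when proposing and the tenant keeps y when proposing, then x = 360 − 0.59y and y = 360 − 0.9x.
Solving: x = 360(1 − 0.59) / (1 − 0.9·0.59) = 147.6 / 0.469 ≈ 314.7122.
The tenant gets 360 − 314.7122 ≈ 45.2878.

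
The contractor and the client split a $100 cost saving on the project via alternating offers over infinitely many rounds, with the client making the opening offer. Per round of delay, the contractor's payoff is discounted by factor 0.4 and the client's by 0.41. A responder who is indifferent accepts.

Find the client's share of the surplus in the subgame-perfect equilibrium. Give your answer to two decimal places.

71.77

In a stationary SPE each proposer offers the other exactly their discounted continuation value.
If the client keeps x when proposing and the contractor keeps y when proposing, then x = 100 − 0.4y and y = 100 − 0.41x.
Solving: x = 100(1 − 0.4) / (1 − 0.41·0.4) = 60 / 0.836 ≈ 71.7703.
The contractor gets 100 − 71.7703 ≈ 28.2297.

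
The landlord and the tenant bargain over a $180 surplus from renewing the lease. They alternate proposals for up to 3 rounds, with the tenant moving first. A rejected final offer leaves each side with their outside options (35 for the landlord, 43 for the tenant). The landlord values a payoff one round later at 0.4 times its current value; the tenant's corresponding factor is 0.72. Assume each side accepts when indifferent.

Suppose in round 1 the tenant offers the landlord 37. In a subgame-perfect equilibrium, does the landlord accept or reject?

Round 3 (the tenant proposes): the landlord gets 35 if talks fail, so the tenant offers 35 and keeps 145.
Round 2 (the landlord proposes): the tenant can get 145 next round, worth 0.72 × 145 = 104.4 now, so the landlord offers 104.4, keeping 75.6.
So by rejecting in round 1, the landlord gets 75.6 next round, worth 0.4 × 75.6 = 30.24 now.
Offer 37 ≥ 30.24, so the landlord accepts.

Accept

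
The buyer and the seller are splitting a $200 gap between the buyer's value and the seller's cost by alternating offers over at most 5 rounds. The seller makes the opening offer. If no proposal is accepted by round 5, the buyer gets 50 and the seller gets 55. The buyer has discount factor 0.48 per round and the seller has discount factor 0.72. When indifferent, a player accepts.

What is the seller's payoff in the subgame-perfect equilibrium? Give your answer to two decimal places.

Round 5 (the seller proposes): the buyer gets 50 if talks fail, so the seller offers 50 and keeps 150.
Round 4 (the buyer proposes): the seller can get 150 next round, worth 0.72 × 150 = 108 now, so the buyer offers 108, keeping 92.
Round 3 (the seller proposes): the buyer can get 92 next round, worth 0.48 × 92 = 44.16 now. The seller offers 44.16 and keeps 200 − 44.16 = 155.84.
Round 2 (the buyer proposes): the seller can get 155.84 next round, worth 0.72 × 155.84 = 112.2048 now. The buyer offers 112.2048 and keeps 200 − 112.2048 = 87.7952.
Round 1 (the seller proposes): the buyer can get 87.7952 next round, worth 0.48 × 87.7952 = 42.141696 now, so the seller offers 42.141696, keeping 157.858304.

157.86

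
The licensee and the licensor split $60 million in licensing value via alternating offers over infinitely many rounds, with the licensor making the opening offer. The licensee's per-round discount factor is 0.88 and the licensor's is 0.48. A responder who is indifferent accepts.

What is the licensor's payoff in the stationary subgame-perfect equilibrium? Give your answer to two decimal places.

In a stationary SPE each proposer offers the other exactly their discounted continuation value.
If the licensor keeps x when proposing and the licensee keeps y when proposing, then x = 60 − 0.88y and y = 60 − 0.48x.
Solving: x = 60(1 − 0.88) / (1 − 0.48·0.88) = 7.2 / 0.5776 ≈ 12.4654.
The licensee gets 60 − 12.4654 ≈ 47.5346.

12.47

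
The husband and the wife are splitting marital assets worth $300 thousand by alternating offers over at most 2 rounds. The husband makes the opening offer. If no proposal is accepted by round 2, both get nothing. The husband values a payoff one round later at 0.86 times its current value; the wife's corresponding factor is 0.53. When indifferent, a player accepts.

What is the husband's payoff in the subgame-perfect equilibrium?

Round 2 (the wife proposes): the husband will accept anything ≥ 0, so the wife offers 0 and keeps 300.
Round 1 (the husband proposes): the wife can get 300 next round, worth 0.53 × 300 = 159 now, so the husband offers 159, keeping 141.

141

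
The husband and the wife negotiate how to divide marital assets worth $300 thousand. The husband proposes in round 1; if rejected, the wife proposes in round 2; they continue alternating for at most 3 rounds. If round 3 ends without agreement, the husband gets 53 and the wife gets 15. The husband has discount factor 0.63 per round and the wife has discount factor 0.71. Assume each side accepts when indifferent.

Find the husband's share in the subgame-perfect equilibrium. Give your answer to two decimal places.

214.48

Work backward from the last round.
Round 3 (the husband proposes): the wife gets 15 if talks fail, so the husband offers 15 and keeps 285.
Round 2 (the wife proposes): the husband can get 285 next round, worth 0.63 × 285 = 179.55 now, so the wife offers 179.55, keeping 120.45.
Round 1 (the husband proposes): the wife can get 120.45 next round, worth 0.71 × 120.45 = 85.5195 now, so the husband offers 85.5195, keeping 214.4805.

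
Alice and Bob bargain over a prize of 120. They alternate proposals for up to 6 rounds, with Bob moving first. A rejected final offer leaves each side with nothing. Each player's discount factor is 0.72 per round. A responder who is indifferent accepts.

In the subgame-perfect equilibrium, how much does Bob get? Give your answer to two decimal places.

Round 6 (Alice proposes): Bob will accept anything ≥ 0, so Alice offers 0 and keeps 120.
Round 5 (Bob proposes): Alice can get 120 next round, worth 0.72 × 120 = 86.4 now. Bob offers 86.4 and keeps 120 − 86.4 = 33.6.
Round 4 (Alice proposes): Bob can get 33.6 next round, worth 0.72 × 33.6 = 24.192 now, so Alice offers 24.192, keeping 95.808.
Round 3 (Bob proposes): Alice can get 95.808 next round, worth 0.72 × 95.808 = 68.98176 now; Bob offers that and keeps 51.01824.
Round 2 (Alice proposes): Bob can get 51.01824 next round, worth 0.72 × 51.01824 = 36.7331328 now, so Alice offers 36.7331328, keeping 83.2668672.
Round 1 (Bob proposes): Alice can get 83.2668672 next round, worth 0.72 × 83.2668672 = 59.952144384 now. Bob offers 59.952144384 and keeps 120 − 59.952144384 = 60.047855616.

60.05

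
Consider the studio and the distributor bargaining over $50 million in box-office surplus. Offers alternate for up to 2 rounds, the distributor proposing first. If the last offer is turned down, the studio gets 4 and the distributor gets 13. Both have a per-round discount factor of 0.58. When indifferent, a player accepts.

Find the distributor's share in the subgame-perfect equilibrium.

Round 2 (the studio proposes): the distributor gets 13 if talks fail, so the studio offers 13 and keeps 37.
Round 1 (the distributor proposes): the studio can get 37 next round, worth 0.58 × 37 = 21.46 now; the distributor offers that and keeps 28.54.

28.54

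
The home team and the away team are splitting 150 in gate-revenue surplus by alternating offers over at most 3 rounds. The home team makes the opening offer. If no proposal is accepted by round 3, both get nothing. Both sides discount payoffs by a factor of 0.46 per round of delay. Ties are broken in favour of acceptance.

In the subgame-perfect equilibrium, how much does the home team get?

Round 3 (the home team proposes): the away team will accept anything ≥ 0, so the home team offers 0 and keeps 150.
Round 2 (the away team proposes): the home team can get 150 next round, worth 0.46 × 150 = 69 now, so the away team offers 69, keeping 81.
Round 1 (the home team proposes): the away team can get 81 next round, worth 0.46 × 81 = 37.26 now. The home team offers 37.26 and keeps 150 − 37.26 = 112.74.

112.74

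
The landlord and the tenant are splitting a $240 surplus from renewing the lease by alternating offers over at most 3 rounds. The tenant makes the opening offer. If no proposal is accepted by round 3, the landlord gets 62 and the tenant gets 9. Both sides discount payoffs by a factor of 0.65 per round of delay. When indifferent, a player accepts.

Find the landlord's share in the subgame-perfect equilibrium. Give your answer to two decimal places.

80.80

Solve by backward induction from round 3.
Round 3 (the tenant proposes): the landlord gets 62 if talks fail, so the tenant offers 62 and keeps 178.
Round 2 (the landlord proposes): the tenant can get 178 next round, worth 0.65 × 178 = 115.7 now, so the landlord offers 115.7, keeping 124.3.
Round 1 (the tenant proposes): the landlord can get 124.3 next round, worth 0.65 × 124.3 = 80.795 now, so the tenant offers 80.795, keeping 159.205.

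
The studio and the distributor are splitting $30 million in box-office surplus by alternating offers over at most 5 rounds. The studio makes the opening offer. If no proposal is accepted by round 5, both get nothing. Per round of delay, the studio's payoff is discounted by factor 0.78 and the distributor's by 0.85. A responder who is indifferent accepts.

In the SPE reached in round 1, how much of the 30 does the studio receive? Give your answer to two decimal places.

Round 5 (the studio proposes): rejection yields 0 for the distributor; the studio offers 0 and keeps 30.
Round 4 (the distributor proposes): the studio can get 30 next round, worth 0.78 × 30 = 23.4 now; the distributor offers that and keeps 6.6.
Round 3 (the studio proposes): the distributor can get 6.6 next round, worth 0.85 × 6.6 = 5.61 now; the studio offers that and keeps 24.39.
Round 2 (the distributor proposes): the studio can get 24.39 next round, worth 0.78 × 24.39 = 19.0242 now; the distributor offers that and keeps 10.9758.
Round 1 (the studio proposes): the distributor can get 10.9758 next round, worth 0.85 × 10.9758 = 9.32943 now. The studio offers 9.32943 and keeps 30 − 9.32943 = 20.67057.

20.67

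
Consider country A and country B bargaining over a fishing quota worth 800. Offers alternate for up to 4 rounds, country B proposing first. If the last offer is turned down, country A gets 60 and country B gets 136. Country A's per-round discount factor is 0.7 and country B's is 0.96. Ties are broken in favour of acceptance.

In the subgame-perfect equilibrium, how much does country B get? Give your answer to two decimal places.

465.25

By backward induction:
Round 4 (country A proposes): country B gets 136 if talks fail, so country A offers 136 and keeps 664.
Round 3 (country B proposes): country A can get 664 next round, worth 0.7 × 664 = 464.8 now. Country B offers 464.8 and keeps 800 − 464.8 = 335.2.
Round 2 (country A proposes): country B can get 335.2 next round, worth 0.96 × 335.2 = 321.792 now. Country A offers 321.792 and keeps 800 − 321.792 = 478.208.
Round 1 (country B proposes): country A can get 478.208 next round, worth 0.7 × 478.208 = 334.7456 now; country B offers that and keeps 465.2544.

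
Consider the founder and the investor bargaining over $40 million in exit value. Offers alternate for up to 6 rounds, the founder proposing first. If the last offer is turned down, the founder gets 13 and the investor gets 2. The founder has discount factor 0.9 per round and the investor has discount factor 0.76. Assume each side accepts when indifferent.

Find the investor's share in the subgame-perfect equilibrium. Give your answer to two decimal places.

14.72

Round 6 (the investor proposes): the founder gets 13 if talks fail, so the investor offers 13 and keeps 27.
Round 5 (the founder proposes): the investor can get 27 next round, worth 0.76 × 27 = 20.52 now. The founder offers 20.52 and keeps 40 − 20.52 = 19.48.
Round 4 (the investor proposes): the founder can get 19.48 next round, worth 0.9 × 19.48 = 17.532 now. The investor offers 17.532 and keeps 40 − 17.532 = 22.468.
Round 3 (the founder proposes): the investor can get 22.468 next round, worth 0.76 × 22.468 = 17.07568 now; the founder offers that and keeps 22.92432.
Round 2 (the investor proposes): the founder can get 22.92432 next round, worth 0.9 × 22.92432 = 20.631888 now; the investor offers that and keeps 19.368112.
Round 1 (the founder proposes): the investor can get 19.368112 next round, worth 0.76 × 19.368112 = 14.71976512 now, so the founder offers 14.71976512, keeping 25.28023488.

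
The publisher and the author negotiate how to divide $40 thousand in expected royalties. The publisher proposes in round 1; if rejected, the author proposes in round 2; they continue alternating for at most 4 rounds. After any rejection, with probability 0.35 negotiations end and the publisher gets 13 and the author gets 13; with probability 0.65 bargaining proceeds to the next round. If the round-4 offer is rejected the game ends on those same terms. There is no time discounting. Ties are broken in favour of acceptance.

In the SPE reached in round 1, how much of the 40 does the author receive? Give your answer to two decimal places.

20.03

Round 4 (the author proposes): the publisher gets 13 if talks fail, so the author offers 13 and keeps 27.
Round 3 (the publisher proposes): rejecting gives the author an expected 0.65 × 27 + 0.35 × 13 = 22.1. The publisher offers 22.1 and keeps 40 − 22.1 = 17.9.
Round 2 (the author proposes): rejecting gives the publisher an expected 0.65 × 17.9 + 0.35 × 13 = 16.185. The author offers 16.185 and keeps 40 − 16.185 = 23.815.
Round 1 (the publisher proposes): rejecting gives the author an expected 0.65 × 23.815 + 0.35 × 13 = 20.02975. The publisher offers 20.02975 and keeps 40 − 20.02975 = 19.97025.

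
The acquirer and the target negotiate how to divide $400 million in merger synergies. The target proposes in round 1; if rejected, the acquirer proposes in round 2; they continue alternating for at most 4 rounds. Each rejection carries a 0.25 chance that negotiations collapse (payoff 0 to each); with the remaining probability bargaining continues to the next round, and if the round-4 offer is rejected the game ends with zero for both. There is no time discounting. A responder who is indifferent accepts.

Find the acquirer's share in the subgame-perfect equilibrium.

By backward induction:
Round 4 (the acquirer proposes): the target will accept anything ≥ 0, so the acquirer offers 0 and keeps 400.
Round 3 (the target proposes): rejecting gives the acquirer an expected 0.75 × 400 = 300. The target offers 300 and keeps 400 − 300 = 100.
Round 2 (the acquirer proposes): rejecting gives the target an expected 0.75 × 100 = 75. The acquirer offers 75 and keeps 400 − 75 = 325.
Round 1 (the target proposes): rejecting gives the acquirer an expected 0.75 × 325 = 243.75; the target offers that and keeps 156.25.

243.75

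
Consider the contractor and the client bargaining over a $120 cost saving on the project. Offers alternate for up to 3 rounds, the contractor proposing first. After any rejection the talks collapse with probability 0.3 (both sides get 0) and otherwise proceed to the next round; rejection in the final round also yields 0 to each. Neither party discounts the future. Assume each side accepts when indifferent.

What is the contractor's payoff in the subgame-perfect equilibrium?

Round 3 (the contractor proposes): the client will accept anything ≥ 0, so the contractor offers 0 and keeps 120.
Round 2 (the client proposes): rejecting gives the contractor an expected 0.7 × 120 = 84; the client offers that and keeps 36.
Round 1 (the contractor proposes): rejecting gives the client an expected 0.7 × 36 = 25.2. The contractor offers 25.2 and keeps 120 − 25.2 = 94.8.

94.8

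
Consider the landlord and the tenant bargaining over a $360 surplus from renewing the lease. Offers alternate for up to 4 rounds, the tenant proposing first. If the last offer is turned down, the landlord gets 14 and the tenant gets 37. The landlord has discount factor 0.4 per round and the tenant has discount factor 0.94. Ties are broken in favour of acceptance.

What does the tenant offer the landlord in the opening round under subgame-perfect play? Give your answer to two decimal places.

57.22

Round 4 (the landlord proposes): the tenant gets 37 if talks fail, so the landlord offers 37 and keeps 323.
Round 3 (the tenant proposes): the landlord can get 323 next round, worth 0.4 × 323 = 129.2 now, so the tenant offers 129.2, keeping 230.8.
Round 2 (the landlord proposes): the tenant can get 230.8 next round, worth 0.94 × 230.8 = 216.952 now. The landlord offers 216.952 and keeps 360 − 216.952 = 143.048.
Round 1 (the tenant proposes): the landlord can get 143.048 next round, worth 0.4 × 143.048 = 57.2192 now, so the tenant offers 57.2192, keeping 302.7808.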